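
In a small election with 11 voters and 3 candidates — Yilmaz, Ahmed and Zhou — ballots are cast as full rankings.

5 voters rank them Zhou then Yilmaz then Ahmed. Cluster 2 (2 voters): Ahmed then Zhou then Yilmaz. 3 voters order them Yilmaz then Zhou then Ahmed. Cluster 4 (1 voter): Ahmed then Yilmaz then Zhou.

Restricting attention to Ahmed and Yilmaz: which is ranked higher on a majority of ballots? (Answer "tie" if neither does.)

Ballots ranking Ahmed above Yilmaz: 2 + 1 = 3.
Ballots ranking Yilmaz above Ahmed: 11 − 3 = 8.
Yilmaz wins the head-to-head 8–3.

Yilmaz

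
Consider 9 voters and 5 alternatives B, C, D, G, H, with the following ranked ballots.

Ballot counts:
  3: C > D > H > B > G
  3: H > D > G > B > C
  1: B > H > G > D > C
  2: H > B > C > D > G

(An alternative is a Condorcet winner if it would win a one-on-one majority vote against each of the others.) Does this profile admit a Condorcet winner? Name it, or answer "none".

H

Head-to-head results (9 voters):
B–C: B 6–3.
B vs D: 1+2 = 3 for B, 6 for D — D by 6–3.
B–G: B 6–3.
B vs H: 1 to 8, H.
C–D: C 5–4.
C vs G: C preferred on 3+2 = 5 ballots; C wins 5–4.
C vs H: 3 to 6, H.
D vs G: D is ranked higher on 3+3+2 = 8 ballots, G on 1. D wins 8–1.
D vs H: D preferred on 3 ballots; H wins 6–3.
G vs H: G preferred on 0 ballots; H wins 9–0.
H beats each of B, C, D, G — H is the Condorcet winner.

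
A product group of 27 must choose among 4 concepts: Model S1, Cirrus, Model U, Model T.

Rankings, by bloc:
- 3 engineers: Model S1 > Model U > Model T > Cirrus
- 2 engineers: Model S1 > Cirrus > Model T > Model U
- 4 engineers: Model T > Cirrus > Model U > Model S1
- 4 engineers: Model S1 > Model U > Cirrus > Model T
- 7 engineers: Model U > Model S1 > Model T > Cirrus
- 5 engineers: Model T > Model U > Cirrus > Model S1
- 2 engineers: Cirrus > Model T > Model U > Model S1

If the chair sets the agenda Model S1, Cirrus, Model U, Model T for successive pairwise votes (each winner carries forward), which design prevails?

Model U

Round 1: Model S1 vs Cirrus — 16–11, Model S1 advances.
Round 2: Model S1 vs Model U — 9–18, Model U advances.
Round 3: Model U vs Model T — 14–13, Model U advances.
Model U survives the agenda.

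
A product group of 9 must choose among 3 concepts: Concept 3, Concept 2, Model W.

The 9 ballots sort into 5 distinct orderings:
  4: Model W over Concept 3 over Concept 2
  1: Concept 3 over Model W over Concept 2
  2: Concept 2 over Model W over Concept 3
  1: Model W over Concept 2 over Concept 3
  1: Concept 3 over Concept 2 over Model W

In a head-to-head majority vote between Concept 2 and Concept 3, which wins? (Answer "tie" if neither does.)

Ballots ranking Concept 2 above Concept 3: 2 + 1 = 3.
Ballots ranking Concept 3 above Concept 2: 9 − 3 = 6.
Concept 3 wins the head-to-head 6–3.

Concept 3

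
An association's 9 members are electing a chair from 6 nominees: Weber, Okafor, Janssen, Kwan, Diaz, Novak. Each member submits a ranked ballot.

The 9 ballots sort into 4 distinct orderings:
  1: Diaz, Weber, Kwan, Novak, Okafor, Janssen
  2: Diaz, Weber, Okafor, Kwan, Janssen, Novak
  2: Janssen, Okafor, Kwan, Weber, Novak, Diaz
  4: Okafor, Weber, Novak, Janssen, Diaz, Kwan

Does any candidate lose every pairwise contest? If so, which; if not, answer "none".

none

Pairwise majorities:
Weber vs Okafor: 1+2 = 3 for Weber, 6 for Okafor — Okafor by 6–3.
Weber vs Janssen: 1+2+4 = 7 for Weber, 2 for Janssen — Weber by 7–2.
Weber vs Kwan: Weber is ranked higher on 1+2+4 = 7 ballots, Kwan on 2. Weber wins 7–2.
Weber vs Diaz: 6 to 3, Weber.
Weber vs Novak: Weber is ranked higher on 1+2+2+4 = 9 ballots, Novak on 0. Weber wins 9–0.
Okafor vs Janssen: 1+2+4 = 7 for Okafor, 2 for Janssen — Okafor by 7–2.
Okafor vs Kwan: Okafor wins 8–1.
Okafor vs Diaz: Okafor, 6–3.
Okafor vs Novak: Okafor preferred on 2+2+4 = 8 ballots; Okafor wins 8–1.
Janssen vs Kwan: 6 to 3, Janssen.
Janssen vs Diaz: Janssen preferred on 2+4 = 6 ballots; Janssen wins 6–3.
Janssen–Novak: Novak 5–4.
Kwan vs Diaz: 2 to 7, Diaz.
Kwan vs Novak: Kwan, 5–4.
Diaz vs Novak: Novak, 6–3.
Every candidate wins at least one matchup (Weber beats Janssen; Okafor beats Weber; Janssen beats Kwan; Kwan beats Novak; Diaz beats Kwan; Novak beats Janssen), so there is no Condorcet loser.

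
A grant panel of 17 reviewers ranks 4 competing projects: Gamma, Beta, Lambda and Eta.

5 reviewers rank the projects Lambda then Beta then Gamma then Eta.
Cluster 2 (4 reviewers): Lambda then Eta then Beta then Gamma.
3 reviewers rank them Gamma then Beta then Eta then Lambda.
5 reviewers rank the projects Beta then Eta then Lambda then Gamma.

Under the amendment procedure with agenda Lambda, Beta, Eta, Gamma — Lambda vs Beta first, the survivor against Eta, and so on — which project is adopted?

Round 1: Lambda vs Beta — 9–8, Lambda advances.
Round 2: Lambda vs Eta — 9–8, Lambda advances.
Round 3: Lambda vs Gamma — 14–3, Lambda advances.
Lambda survives the agenda.

Lambda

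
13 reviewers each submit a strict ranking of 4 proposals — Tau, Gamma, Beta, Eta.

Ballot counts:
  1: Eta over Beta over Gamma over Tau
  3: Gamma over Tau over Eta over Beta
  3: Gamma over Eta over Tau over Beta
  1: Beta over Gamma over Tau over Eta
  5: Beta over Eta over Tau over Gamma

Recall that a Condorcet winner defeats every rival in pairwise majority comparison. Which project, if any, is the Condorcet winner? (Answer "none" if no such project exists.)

Check each pair by majority over 13 ballots:
Tau vs Gamma: Gamma, 8–5.
Tau–Beta: Beta 7–6.
Tau vs Eta: Eta, 9–4.
Gamma vs Beta: Beta, 7–6.
Gamma vs Eta: Gamma, 7–6.
Beta vs Eta: Eta, 7–6.
No project is unbeaten: Tau loses to Gamma; Gamma loses to Beta; Beta loses to Eta; Eta loses to Gamma. In particular Gamma beats Eta beats Beta beats Gamma is a majority cycle — no Condorcet winner exists.

none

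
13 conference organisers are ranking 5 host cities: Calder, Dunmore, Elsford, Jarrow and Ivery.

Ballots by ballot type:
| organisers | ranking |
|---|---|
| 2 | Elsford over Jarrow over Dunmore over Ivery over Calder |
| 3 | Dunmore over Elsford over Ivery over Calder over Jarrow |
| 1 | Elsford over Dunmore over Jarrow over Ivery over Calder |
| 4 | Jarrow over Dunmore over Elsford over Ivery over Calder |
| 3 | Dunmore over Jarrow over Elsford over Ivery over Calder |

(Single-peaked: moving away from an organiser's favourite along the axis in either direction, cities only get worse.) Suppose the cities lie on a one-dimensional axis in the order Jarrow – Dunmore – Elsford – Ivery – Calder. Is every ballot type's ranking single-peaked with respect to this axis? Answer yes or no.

no

Axis positions: Jarrow=1, Dunmore=2, Elsford=3, Ivery=4, Calder=5.
Ballot type 1: ranking walks positions 3-1-2-4-5; Jarrow is ranked above Dunmore even though Dunmore lies between Jarrow and the peak Elsford on the axis — preferences dip and rise again. Not single-peaked.
Ballot type 2 (peak Dunmore at position 2): ranking walks positions 2-3-4-5-1, expanding outward from the peak — single-peaked.
Ballot type 3 (peak Elsford at position 3): ranking walks positions 3-2-1-4-5, expanding outward from the peak — single-peaked.
Ballot type 4 (peak Jarrow at position 1): ranking walks positions 1-2-3-4-5, expanding outward from the peak — single-peaked.
Ballot type 5 (peak Dunmore at position 2): ranking walks positions 2-1-3-4-5, expanding outward from the peak — single-peaked.
Ballot type 1 violates single-peakedness, so the profile is not single-peaked on this axis.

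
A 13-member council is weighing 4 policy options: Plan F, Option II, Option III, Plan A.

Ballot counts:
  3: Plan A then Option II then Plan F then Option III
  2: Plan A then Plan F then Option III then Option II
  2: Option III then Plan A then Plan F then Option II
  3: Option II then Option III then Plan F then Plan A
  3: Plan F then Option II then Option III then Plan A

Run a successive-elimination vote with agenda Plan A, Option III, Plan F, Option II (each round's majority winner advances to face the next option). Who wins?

Round 1: Plan A vs Option III — 5–8, Option III advances.
Round 2: Option III vs Plan F — 5–8, Plan F advances.
Round 3: Plan F vs Option II — 7–6, Plan F advances.
Plan F survives the agenda.

Plan F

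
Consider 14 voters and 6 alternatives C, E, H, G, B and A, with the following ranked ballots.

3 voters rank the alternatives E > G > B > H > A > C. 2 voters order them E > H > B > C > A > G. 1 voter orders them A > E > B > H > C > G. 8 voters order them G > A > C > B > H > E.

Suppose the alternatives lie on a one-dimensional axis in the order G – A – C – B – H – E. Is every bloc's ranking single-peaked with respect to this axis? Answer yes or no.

no

Axis positions: G=1, A=2, C=3, B=4, H=5, E=6.
Bloc 1: ranking walks positions 6-1-4-5-2-3; G is ranked above H even though H lies between G and the peak E on the axis — preferences dip and rise again. Not single-peaked.
Bloc 2 (peak E at position 6): ranking walks positions 6-5-4-3-2-1, expanding outward from the peak — single-peaked.
Bloc 3: ranking walks positions 2-6-4-5-3-1; E is ranked above C even though C lies between E and the peak A on the axis — preferences dip and rise again. Not single-peaked.
Bloc 4 (peak G at position 1): ranking walks positions 1-2-3-4-5-6, expanding outward from the peak — single-peaked.
Bloc 1 violates single-peakedness, so the profile is not single-peaked on this axis.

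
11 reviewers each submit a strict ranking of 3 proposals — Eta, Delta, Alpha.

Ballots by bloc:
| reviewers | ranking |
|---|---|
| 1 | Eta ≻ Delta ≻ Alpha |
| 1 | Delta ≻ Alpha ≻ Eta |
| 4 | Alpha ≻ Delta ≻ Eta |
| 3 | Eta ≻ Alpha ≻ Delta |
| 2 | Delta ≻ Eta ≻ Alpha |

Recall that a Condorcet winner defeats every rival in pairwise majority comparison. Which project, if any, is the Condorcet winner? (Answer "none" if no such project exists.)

Pairwise majorities:
Eta vs Delta: Delta wins 7–4.
Eta vs Alpha: Eta wins 6–5.
Delta vs Alpha: Alpha wins 7–4.
Every project loses at least once (Eta loses to Delta; Delta loses to Alpha; Alpha loses to Eta). The majority relation contains the cycle Eta > Alpha > Delta > Eta, so there is no Condorcet winner.

none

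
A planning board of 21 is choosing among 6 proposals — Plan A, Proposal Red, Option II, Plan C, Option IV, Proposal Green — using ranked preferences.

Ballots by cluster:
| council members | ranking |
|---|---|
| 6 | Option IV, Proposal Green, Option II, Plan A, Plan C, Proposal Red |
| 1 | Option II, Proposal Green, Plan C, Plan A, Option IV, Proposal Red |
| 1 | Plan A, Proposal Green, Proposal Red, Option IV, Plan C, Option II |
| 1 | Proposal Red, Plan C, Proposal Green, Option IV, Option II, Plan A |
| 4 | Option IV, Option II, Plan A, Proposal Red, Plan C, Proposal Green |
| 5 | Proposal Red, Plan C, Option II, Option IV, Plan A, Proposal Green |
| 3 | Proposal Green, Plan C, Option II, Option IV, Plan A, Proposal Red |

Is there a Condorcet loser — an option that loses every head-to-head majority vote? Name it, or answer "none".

Head-to-head results (21 council members):
Plan A vs Proposal Red: Plan A, 15–6.
Plan A vs Option II: 1 for Plan A, 20 for Option II — Option II by 20–1.
Plan A vs Plan C: Plan A, 11–10.
Plan A vs Option IV: Plan A preferred on 1+1 = 2 ballots; Option IV wins 19–2.
Plan A–Proposal Green: Proposal Green 11–10.
Proposal Red vs Option II: 7 to 14, Option II.
Proposal Red vs Plan C: Proposal Red preferred on 1+1+4+5 = 11 ballots; Proposal Red wins 11–10.
Proposal Red vs Option IV: Option IV wins 14–7.
Proposal Red vs Proposal Green: Proposal Green wins 11–10.
Option II vs Plan C: Option II wins 11–10.
Option II–Option IV: Option IV 12–9.
Option II vs Proposal Green: Proposal Green wins 11–10.
Plan C vs Option IV: 1+1+5+3 = 10 for Plan C, 11 for Option IV — Option IV by 11–10.
Plan C vs Proposal Green: Plan C preferred on 1+4+5 = 10 ballots; Proposal Green wins 11–10.
Option IV vs Proposal Green: Option IV wins 15–6.
Plan C loses to every other option — it is the Condorcet loser.

Plan C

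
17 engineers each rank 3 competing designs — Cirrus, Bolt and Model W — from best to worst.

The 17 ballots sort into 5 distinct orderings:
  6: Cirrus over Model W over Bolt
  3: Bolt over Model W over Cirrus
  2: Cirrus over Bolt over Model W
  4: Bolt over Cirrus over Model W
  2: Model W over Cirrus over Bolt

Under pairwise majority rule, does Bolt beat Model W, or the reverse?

Bolt

Ballots ranking Bolt above Model W: 3 + 2 + 4 = 9.
Ballots ranking Model W above Bolt: 17 − 9 = 8.
Bolt wins the head-to-head 9–8.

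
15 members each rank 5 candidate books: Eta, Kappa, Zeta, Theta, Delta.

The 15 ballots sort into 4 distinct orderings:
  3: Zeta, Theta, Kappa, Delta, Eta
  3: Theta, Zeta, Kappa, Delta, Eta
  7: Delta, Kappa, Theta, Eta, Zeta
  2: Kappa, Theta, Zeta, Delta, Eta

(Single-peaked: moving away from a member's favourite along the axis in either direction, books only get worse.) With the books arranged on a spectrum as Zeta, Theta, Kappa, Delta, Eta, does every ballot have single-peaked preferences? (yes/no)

yes

Axis positions: Zeta=1, Theta=2, Kappa=3, Delta=4, Eta=5.
Faction 1 (peak Zeta at position 1): ranking walks positions 1-2-3-4-5, expanding outward from the peak — single-peaked.
Faction 2 (peak Theta at position 2): ranking walks positions 2-1-3-4-5, expanding outward from the peak — single-peaked.
Faction 3 (peak Delta at position 4): ranking walks positions 4-3-2-5-1, expanding outward from the peak — single-peaked.
Faction 4 (peak Kappa at position 3): ranking walks positions 3-2-1-4-5, expanding outward from the peak — single-peaked.
Every ranking is single-peaked on this axis.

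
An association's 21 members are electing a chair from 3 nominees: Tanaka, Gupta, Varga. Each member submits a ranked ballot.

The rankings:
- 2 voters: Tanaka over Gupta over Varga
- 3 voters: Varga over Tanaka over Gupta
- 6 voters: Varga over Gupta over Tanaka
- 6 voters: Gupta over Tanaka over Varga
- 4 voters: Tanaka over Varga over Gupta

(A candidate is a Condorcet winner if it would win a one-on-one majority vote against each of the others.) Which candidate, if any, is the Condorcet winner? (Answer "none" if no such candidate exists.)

Head-to-head results (21 voters):
Tanaka vs Gupta: Tanaka preferred on 2+3+4 = 9 ballots; Gupta wins 12–9.
Tanaka vs Varga: Tanaka preferred on 2+6+4 = 12 ballots; Tanaka wins 12–9.
Gupta vs Varga: Gupta is ranked higher on 2+6 = 8 ballots, Varga on 13. Varga wins 13–8.
No candidate is unbeaten: Tanaka loses to Gupta; Gupta loses to Varga; Varga loses to Tanaka. In particular Tanaka > Varga > Gupta > Tanaka is a majority cycle — no Condorcet winner exists.

none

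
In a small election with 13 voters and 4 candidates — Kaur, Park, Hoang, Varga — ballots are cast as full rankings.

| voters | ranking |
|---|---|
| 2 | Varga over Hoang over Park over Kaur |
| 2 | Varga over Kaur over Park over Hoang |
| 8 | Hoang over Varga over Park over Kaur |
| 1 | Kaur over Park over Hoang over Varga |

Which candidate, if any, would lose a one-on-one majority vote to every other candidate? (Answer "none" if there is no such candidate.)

Head-to-head results (13 voters):
Kaur vs Park: Kaur is ranked higher on 2+1 = 3 ballots, Park on 10. Park wins 10–3.
Kaur vs Hoang: 2+1 = 3 for Kaur, 10 for Hoang — Hoang by 10–3.
Kaur vs Varga: Kaur preferred on 1 ballot; Varga wins 12–1.
Park–Hoang: Hoang 10–3.
Park vs Varga: 1 for Park, 12 for Varga — Varga by 12–1.
Hoang vs Varga: Hoang wins 9–4.
Only Kaur has no wins; Kaur is the Condorcet loser.

Kaur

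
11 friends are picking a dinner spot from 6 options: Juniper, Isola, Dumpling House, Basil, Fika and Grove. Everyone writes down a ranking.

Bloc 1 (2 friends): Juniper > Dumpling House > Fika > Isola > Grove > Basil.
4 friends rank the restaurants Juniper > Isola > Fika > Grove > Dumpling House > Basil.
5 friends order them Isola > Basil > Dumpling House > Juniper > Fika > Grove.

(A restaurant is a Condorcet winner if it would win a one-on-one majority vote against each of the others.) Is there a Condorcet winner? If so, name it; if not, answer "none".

Juniper

Head-to-head results (11 friends):
Juniper vs Isola: Juniper wins 6–5.
Juniper vs Dumpling House: Juniper, 6–5.
Juniper vs Basil: Juniper, 6–5.
Juniper–Fika: Juniper 11–0.
Juniper–Grove: Juniper 11–0.
Isola vs Dumpling House: Isola, 9–2.
Isola vs Basil: Isola wins 11–0.
Isola–Fika: Isola 9–2.
Isola vs Grove: Isola wins 11–0.
Dumpling House vs Basil: Dumpling House wins 6–5.
Dumpling House–Fika: Dumpling House 7–4.
Dumpling House–Grove: Dumpling House 7–4.
Basil vs Fika: Fika wins 6–5.
Basil–Grove: Grove 6–5.
Fika vs Grove: Fika, 11–0.
Juniper defeats every rival head-to-head and is the Condorcet winner.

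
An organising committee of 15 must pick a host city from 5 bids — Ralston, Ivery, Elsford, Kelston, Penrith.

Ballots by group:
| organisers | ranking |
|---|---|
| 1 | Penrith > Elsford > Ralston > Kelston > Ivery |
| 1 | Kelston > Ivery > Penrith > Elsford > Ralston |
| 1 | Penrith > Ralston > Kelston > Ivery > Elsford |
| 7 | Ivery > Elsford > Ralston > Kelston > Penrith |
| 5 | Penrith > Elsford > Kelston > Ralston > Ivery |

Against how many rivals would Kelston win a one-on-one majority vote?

Kelston against each rival (15 organisers):
Kelston vs Ralston: Kelston is ranked higher on 1+5 = 6 ballots, Ralston on 9. Ralston wins 9–6.
Kelston vs Ivery: 1+1+1+5 = 8 for Kelston, 7 for Ivery — Kelston by 8–7.
Kelston vs Elsford: Elsford, 13–2.
Kelston–Penrith: Kelston 8–7.
Kelston beats Ivery, Penrith; loses to Ralston, Elsford — 2 pairwise wins.

2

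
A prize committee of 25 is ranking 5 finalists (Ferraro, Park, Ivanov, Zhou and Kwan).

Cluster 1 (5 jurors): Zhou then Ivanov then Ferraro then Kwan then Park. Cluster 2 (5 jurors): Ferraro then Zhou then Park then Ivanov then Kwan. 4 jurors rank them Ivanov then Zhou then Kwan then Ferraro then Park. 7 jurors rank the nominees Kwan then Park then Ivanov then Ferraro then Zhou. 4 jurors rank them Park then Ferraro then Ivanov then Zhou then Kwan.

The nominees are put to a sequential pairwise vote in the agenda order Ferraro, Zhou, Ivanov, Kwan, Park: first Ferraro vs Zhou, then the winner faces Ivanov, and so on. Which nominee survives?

Park

Round 1: Ferraro vs Zhou — 16–9, Ferraro advances.
Round 2: Ferraro vs Ivanov — 9–16, Ivanov advances.
Round 3: Ivanov vs Kwan — 18–7, Ivanov advances.
Round 4: Ivanov vs Park — 9–16, Park advances.
The agenda winner is Park.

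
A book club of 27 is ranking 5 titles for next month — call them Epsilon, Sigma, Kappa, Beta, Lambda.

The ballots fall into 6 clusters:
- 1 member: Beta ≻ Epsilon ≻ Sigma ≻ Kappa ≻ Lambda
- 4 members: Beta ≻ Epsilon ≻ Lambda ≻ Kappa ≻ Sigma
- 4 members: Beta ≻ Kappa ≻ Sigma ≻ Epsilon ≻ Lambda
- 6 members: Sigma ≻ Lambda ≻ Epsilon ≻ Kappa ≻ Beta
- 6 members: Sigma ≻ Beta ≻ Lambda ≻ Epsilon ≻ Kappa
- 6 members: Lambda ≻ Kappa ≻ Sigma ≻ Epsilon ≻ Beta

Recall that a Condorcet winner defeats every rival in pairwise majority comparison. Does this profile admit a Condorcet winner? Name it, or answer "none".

Head-to-head results (27 members):
Epsilon vs Sigma: Epsilon preferred on 1+4 = 5 ballots; Sigma wins 22–5.
Epsilon vs Kappa: Epsilon, 17–10.
Epsilon vs Beta: 6+6 = 12 for Epsilon, 15 for Beta — Beta by 15–12.
Epsilon vs Lambda: Epsilon preferred on 1+4+4 = 9 ballots; Lambda wins 18–9.
Sigma–Kappa: Kappa 14–13.
Sigma vs Beta: Sigma, 18–9.
Sigma vs Lambda: Sigma is ranked higher on 1+4+6+6 = 17 ballots, Lambda on 10. Sigma wins 17–10.
Kappa vs Beta: Kappa preferred on 6+6 = 12 ballots; Beta wins 15–12.
Kappa vs Lambda: 5 to 22, Lambda.
Beta vs Lambda: Beta, 15–12.
Each book drops at least one matchup (Epsilon loses to Sigma; Sigma loses to Kappa; Kappa loses to Epsilon; Beta loses to Sigma; Lambda loses to Sigma); the cycle Epsilon > Kappa > Sigma > Epsilon rules out a Condorcet winner.

none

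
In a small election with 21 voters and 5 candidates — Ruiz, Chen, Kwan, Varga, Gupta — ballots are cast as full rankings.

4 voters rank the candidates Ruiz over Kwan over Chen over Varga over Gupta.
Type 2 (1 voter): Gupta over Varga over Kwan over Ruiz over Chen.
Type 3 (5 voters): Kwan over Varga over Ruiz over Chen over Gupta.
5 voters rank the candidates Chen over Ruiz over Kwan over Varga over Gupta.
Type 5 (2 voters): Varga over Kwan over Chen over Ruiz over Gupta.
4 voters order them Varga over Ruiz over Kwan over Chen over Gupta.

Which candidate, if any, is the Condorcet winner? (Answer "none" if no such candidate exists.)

none

Pairwise majorities:
Ruiz–Chen: Ruiz 14–7.
Ruiz vs Kwan: Ruiz wins 13–8.
Ruiz–Varga: Varga 12–9.
Ruiz vs Gupta: Ruiz, 20–1.
Chen vs Kwan: Kwan, 16–5.
Chen–Varga: Varga 12–9.
Chen vs Gupta: Chen wins 20–1.
Kwan vs Varga: Kwan wins 14–7.
Kwan vs Gupta: Kwan wins 20–1.
Varga–Gupta: Varga 20–1.
No candidate is unbeaten: Ruiz loses to Varga; Chen loses to Ruiz; Kwan loses to Ruiz; Varga loses to Kwan; Gupta loses to Ruiz. In particular Ruiz beats Kwan beats Varga beats Ruiz is a majority cycle — no Condorcet winner exists.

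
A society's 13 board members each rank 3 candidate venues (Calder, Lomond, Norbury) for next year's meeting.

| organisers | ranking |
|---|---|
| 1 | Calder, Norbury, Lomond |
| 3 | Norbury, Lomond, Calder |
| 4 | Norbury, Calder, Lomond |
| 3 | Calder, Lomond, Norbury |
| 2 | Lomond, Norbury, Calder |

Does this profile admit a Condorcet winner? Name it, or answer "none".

Pairwise majorities:
Calder vs Lomond: Calder wins 8–5.
Calder vs Norbury: Norbury, 9–4.
Lomond vs Norbury: Norbury wins 8–5.
Norbury wins every pairwise contest, so Norbury is the Condorcet winner.

Norbury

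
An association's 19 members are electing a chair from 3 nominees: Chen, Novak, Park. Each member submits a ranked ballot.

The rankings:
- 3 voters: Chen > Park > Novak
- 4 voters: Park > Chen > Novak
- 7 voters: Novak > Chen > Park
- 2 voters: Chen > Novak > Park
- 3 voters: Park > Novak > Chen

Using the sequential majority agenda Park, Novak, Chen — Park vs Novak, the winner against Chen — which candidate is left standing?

Chen

Round 1: Park vs Novak — 10–9, Park advances.
Round 2: Park vs Chen — 7–12, Chen advances.
Chen survives the agenda.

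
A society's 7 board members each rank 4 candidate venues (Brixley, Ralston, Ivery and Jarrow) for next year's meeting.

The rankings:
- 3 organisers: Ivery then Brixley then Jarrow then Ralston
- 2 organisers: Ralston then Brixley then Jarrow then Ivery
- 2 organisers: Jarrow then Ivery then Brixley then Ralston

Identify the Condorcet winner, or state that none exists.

Check each pair by majority over 7 ballots:
Brixley vs Ralston: Brixley wins 5–2.
Brixley vs Ivery: Ivery wins 5–2.
Brixley–Jarrow: Brixley 5–2.
Ralston vs Ivery: Ivery wins 5–2.
Ralston–Jarrow: Jarrow 5–2.
Ivery vs Jarrow: Jarrow, 4–3.
No city is unbeaten: Brixley loses to Ivery; Ralston loses to Brixley; Ivery loses to Jarrow; Jarrow loses to Brixley. In particular Brixley beats Jarrow beats Ivery beats Brixley is a majority cycle — no Condorcet winner exists.

none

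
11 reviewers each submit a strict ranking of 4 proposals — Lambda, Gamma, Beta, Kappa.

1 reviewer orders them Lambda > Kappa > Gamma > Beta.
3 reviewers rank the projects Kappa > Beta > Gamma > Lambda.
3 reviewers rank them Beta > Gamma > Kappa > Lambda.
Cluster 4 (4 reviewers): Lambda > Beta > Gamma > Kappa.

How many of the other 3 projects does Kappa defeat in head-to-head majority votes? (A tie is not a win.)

Kappa against each rival (11 reviewers):
Kappa vs Lambda: Kappa wins 6–5.
Kappa vs Gamma: Gamma, 7–4.
Kappa vs Beta: Beta, 7–4.
Kappa beats Lambda; loses to Gamma, Beta — 1 pairwise win.

1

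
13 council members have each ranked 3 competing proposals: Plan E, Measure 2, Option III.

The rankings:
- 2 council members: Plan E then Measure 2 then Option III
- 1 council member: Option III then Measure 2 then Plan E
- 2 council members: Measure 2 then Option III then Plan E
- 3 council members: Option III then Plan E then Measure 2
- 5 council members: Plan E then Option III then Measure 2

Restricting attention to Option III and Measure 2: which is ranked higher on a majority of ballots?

Ballots ranking Option III above Measure 2: 1 + 3 + 5 = 9.
Ballots ranking Measure 2 above Option III: 13 − 9 = 4.
Option III wins the head-to-head 9–4.

Option III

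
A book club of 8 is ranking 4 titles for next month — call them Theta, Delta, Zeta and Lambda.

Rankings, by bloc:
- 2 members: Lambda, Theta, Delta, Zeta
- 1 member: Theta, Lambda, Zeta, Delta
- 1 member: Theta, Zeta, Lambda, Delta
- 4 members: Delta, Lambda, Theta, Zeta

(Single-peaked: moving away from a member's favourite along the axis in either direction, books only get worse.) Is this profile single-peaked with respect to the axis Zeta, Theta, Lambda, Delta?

yes

Axis positions: Zeta=1, Theta=2, Lambda=3, Delta=4.
Bloc 1 (peak Lambda at position 3): ranking walks positions 3-2-4-1, expanding outward from the peak — single-peaked.
Bloc 2 (peak Theta at position 2): ranking walks positions 2-3-1-4, expanding outward from the peak — single-peaked.
Bloc 3 (peak Theta at position 2): ranking walks positions 2-1-3-4, expanding outward from the peak — single-peaked.
Bloc 4 (peak Delta at position 4): ranking walks positions 4-3-2-1, expanding outward from the peak — single-peaked.
Every ranking is single-peaked on this axis.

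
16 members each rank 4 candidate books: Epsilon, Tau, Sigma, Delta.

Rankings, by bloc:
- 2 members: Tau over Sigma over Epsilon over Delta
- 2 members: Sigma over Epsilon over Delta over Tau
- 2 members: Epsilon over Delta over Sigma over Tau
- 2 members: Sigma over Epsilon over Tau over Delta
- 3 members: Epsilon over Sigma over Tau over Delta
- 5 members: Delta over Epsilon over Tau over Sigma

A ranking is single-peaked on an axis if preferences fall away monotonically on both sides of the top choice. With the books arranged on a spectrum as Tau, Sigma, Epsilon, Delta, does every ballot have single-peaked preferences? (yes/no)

Axis positions: Tau=1, Sigma=2, Epsilon=3, Delta=4.
Bloc 1 (peak Tau at position 1): ranking walks positions 1-2-3-4, expanding outward from the peak — single-peaked.
Bloc 2 (peak Sigma at position 2): ranking walks positions 2-3-4-1, expanding outward from the peak — single-peaked.
Bloc 3 (peak Epsilon at position 3): ranking walks positions 3-4-2-1, expanding outward from the peak — single-peaked.
Bloc 4 (peak Sigma at position 2): ranking walks positions 2-3-1-4, expanding outward from the peak — single-peaked.
Bloc 5 (peak Epsilon at position 3): ranking walks positions 3-2-1-4, expanding outward from the peak — single-peaked.
Bloc 6: ranking walks positions 4-3-1-2; Tau is ranked above Sigma even though Sigma lies between Tau and the peak Delta on the axis — preferences dip and rise again. Not single-peaked.
Bloc 6 violates single-peakedness, so the profile is not single-peaked on this axis.

no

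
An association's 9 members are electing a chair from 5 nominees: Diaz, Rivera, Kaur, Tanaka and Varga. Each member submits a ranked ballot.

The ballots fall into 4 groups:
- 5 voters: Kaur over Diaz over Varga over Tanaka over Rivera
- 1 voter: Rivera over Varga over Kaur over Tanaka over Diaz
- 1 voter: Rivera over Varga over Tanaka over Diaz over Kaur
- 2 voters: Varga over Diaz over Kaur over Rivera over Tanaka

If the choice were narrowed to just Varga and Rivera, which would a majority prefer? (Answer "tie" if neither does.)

Varga

Ballots ranking Varga above Rivera: 5 + 2 = 7.
Ballots ranking Rivera above Varga: 9 − 7 = 2.
Varga wins the head-to-head 7–2.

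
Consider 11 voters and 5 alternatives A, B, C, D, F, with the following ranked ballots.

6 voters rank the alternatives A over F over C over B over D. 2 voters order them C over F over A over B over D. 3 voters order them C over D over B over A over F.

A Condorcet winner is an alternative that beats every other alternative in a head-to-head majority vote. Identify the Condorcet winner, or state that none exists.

Head-to-head results (11 voters):
A vs B: A wins 8–3.
A vs C: A, 6–5.
A vs D: A is ranked higher on 6+2 = 8 ballots, D on 3. A wins 8–3.
A vs F: A wins 9–2.
B vs C: B preferred on 0 ballots; C wins 11–0.
B vs D: 6+2 = 8 for B, 3 for D — B by 8–3.
B vs F: 3 for B, 8 for F — F by 8–3.
C vs D: 11 to 0, C.
C vs F: C is ranked higher on 2+3 = 5 ballots, F on 6. F wins 6–5.
D vs F: D is ranked higher on 3 ballots, F on 8. F wins 8–3.
Only A has no losses; A is the Condorcet winner.

A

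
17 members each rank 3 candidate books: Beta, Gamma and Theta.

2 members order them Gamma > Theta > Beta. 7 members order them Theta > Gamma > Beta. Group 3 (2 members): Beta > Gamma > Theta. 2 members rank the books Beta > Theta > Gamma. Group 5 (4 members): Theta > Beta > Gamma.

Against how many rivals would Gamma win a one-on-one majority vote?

1

Gamma against each rival (17 members):
Gamma vs Beta: 2+7 = 9 for Gamma, 8 for Beta — Gamma by 9–8.
Gamma vs Theta: Theta, 13–4.
Gamma beats Beta; loses to Theta — 1 pairwise win.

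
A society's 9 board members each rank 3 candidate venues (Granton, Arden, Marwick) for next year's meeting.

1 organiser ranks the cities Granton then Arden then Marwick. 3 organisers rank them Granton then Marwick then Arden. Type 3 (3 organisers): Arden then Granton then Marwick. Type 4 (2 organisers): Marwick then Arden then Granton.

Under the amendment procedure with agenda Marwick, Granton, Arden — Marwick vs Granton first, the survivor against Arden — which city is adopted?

Arden

Round 1: Marwick vs Granton — 2–7, Granton advances.
Round 2: Granton vs Arden — 4–5, Arden advances.
Arden survives the agenda.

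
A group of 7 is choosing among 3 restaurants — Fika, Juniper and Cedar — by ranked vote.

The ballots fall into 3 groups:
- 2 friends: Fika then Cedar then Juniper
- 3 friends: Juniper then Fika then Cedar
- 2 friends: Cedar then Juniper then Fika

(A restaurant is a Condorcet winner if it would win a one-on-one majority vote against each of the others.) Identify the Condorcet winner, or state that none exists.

Head-to-head results (7 friends):
Fika–Juniper: Juniper 5–2.
Fika vs Cedar: Fika wins 5–2.
Juniper–Cedar: Cedar 4–3.
Each restaurant drops at least one matchup (Fika loses to Juniper; Juniper loses to Cedar; Cedar loses to Fika); the cycle Fika → Cedar → Juniper → Fika rules out a Condorcet winner.

none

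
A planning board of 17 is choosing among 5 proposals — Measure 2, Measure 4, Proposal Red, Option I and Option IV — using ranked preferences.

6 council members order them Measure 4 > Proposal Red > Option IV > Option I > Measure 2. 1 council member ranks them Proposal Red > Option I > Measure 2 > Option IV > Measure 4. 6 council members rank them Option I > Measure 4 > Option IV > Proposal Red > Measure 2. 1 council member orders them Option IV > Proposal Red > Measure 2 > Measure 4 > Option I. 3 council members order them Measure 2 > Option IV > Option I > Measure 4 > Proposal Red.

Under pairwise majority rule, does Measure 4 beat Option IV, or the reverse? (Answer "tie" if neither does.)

Measure 4

Ballots ranking Measure 4 above Option IV: 6 + 6 = 12.
Ballots ranking Option IV above Measure 4: 17 − 12 = 5.
Measure 4 wins the head-to-head 12–5.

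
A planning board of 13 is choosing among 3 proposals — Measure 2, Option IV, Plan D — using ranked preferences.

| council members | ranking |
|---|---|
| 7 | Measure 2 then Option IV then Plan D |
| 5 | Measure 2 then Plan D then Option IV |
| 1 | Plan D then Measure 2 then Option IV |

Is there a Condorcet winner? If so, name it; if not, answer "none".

Measure 2

Pairwise majorities:
Measure 2 vs Option IV: 7+5+1 = 13 for Measure 2, 0 for Option IV — Measure 2 by 13–0.
Measure 2 vs Plan D: Measure 2 preferred on 7+5 = 12 ballots; Measure 2 wins 12–1.
Option IV vs Plan D: Option IV is ranked higher on 7 ballots, Plan D on 6. Option IV wins 7–6.
Measure 2 beats each of Option IV, Plan D — Measure 2 is the Condorcet winner.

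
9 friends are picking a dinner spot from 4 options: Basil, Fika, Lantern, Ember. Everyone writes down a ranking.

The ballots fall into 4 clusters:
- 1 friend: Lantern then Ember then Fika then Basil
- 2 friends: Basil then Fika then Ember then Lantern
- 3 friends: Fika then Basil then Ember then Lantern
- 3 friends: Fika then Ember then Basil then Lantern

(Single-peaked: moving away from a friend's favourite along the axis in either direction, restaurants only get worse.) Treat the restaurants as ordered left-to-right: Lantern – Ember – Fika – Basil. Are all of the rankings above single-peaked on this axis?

yes

Axis positions: Lantern=1, Ember=2, Fika=3, Basil=4.
Cluster 1 (peak Lantern at position 1): ranking walks positions 1-2-3-4, expanding outward from the peak — single-peaked.
Cluster 2 (peak Basil at position 4): ranking walks positions 4-3-2-1, expanding outward from the peak — single-peaked.
Cluster 3 (peak Fika at position 3): ranking walks positions 3-4-2-1, expanding outward from the peak — single-peaked.
Cluster 4 (peak Fika at position 3): ranking walks positions 3-2-4-1, expanding outward from the peak — single-peaked.
Every ranking is single-peaked on this axis.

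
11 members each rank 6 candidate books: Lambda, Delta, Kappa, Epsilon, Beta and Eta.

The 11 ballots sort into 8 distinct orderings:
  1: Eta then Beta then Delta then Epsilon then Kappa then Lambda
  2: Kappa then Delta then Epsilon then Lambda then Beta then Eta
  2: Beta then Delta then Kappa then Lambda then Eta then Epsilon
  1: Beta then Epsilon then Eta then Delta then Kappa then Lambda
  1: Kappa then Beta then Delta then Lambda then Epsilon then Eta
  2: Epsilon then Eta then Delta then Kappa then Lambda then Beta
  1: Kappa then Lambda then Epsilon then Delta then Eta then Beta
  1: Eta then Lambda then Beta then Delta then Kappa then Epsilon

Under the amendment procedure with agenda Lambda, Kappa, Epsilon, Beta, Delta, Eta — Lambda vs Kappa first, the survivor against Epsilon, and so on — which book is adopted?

Delta

Round 1: Lambda vs Kappa — 1–10, Kappa advances.
Round 2: Kappa vs Epsilon — 7–4, Kappa advances.
Round 3: Kappa vs Beta — 6–5, Kappa advances.
Round 4: Kappa vs Delta — 4–7, Delta advances.
Round 5: Delta vs Eta — 6–5, Delta advances.
Delta survives the agenda.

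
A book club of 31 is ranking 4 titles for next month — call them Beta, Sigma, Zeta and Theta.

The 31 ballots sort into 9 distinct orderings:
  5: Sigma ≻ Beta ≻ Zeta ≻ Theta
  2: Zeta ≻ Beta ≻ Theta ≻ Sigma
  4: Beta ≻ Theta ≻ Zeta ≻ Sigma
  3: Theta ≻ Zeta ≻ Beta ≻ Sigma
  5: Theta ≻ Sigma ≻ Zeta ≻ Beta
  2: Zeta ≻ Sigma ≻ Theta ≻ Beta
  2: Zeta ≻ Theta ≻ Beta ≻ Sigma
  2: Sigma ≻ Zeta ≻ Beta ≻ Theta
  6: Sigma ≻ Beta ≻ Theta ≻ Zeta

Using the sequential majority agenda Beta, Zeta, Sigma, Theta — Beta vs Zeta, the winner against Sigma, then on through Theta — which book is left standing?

Theta

Round 1: Beta vs Zeta — 15–16, Zeta advances.
Round 2: Zeta vs Sigma — 13–18, Sigma advances.
Round 3: Sigma vs Theta — 15–16, Theta advances.
Theta survives the agenda.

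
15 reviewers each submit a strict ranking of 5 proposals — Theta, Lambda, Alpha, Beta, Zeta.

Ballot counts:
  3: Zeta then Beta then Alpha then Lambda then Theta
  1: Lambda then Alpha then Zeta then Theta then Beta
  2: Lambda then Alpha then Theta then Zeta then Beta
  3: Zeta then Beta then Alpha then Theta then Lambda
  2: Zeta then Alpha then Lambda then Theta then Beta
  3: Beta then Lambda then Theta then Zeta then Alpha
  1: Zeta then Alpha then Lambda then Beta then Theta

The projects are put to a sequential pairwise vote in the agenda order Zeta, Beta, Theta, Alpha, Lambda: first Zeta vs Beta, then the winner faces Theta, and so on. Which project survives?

Zeta

Round 1: Zeta vs Beta — 12–3, Zeta advances.
Round 2: Zeta vs Theta — 10–5, Zeta advances.
Round 3: Zeta vs Alpha — 12–3, Zeta advances.
Round 4: Zeta vs Lambda — 9–6, Zeta advances.
The agenda winner is Zeta.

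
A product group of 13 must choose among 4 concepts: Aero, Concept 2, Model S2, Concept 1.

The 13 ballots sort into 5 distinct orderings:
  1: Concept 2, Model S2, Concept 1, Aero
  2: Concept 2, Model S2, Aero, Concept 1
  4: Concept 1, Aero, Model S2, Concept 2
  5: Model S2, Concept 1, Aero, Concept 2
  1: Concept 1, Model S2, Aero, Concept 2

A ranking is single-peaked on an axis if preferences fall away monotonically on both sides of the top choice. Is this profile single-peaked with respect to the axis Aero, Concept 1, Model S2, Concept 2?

no

Axis positions: Aero=1, Concept 1=2, Model S2=3, Concept 2=4.
Type 1 (peak Concept 2 at position 4): ranking walks positions 4-3-2-1, expanding outward from the peak — single-peaked.
Type 2: ranking walks positions 4-3-1-2; Aero is ranked above Concept 1 even though Concept 1 lies between Aero and the peak Concept 2 on the axis — preferences dip and rise again. Not single-peaked.
Type 3 (peak Concept 1 at position 2): ranking walks positions 2-1-3-4, expanding outward from the peak — single-peaked.
Type 4 (peak Model S2 at position 3): ranking walks positions 3-2-1-4, expanding outward from the peak — single-peaked.
Type 5 (peak Concept 1 at position 2): ranking walks positions 2-3-1-4, expanding outward from the peak — single-peaked.
Type 2 violates single-peakedness, so the profile is not single-peaked on this axis.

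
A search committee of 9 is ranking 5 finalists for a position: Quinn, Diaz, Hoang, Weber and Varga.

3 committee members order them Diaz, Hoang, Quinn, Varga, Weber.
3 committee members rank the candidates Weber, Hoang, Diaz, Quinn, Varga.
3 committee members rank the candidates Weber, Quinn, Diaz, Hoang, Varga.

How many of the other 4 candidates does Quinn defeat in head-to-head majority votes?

Quinn against each rival (9 committee members):
Quinn vs Diaz: 3 for Quinn, 6 for Diaz — Diaz by 6–3.
Quinn vs Hoang: 3 to 6, Hoang.
Quinn vs Weber: 3 to 6, Weber.
Quinn vs Varga: 3+3+3 = 9 for Quinn, 0 for Varga — Quinn by 9–0.
Quinn beats Varga; loses to Diaz, Hoang, Weber — 1 pairwise win.

1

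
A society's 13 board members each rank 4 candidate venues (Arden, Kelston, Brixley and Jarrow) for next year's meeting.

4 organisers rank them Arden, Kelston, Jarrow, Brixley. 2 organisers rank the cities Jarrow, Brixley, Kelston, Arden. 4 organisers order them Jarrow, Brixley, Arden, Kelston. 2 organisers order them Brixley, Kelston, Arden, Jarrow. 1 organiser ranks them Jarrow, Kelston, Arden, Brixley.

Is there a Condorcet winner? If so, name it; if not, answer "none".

Jarrow

Check each pair by majority over 13 ballots:
Arden vs Kelston: Arden, 8–5.
Arden vs Brixley: 5 to 8, Brixley.
Arden vs Jarrow: Arden preferred on 4+2 = 6 ballots; Jarrow wins 7–6.
Kelston vs Brixley: Kelston preferred on 4+1 = 5 ballots; Brixley wins 8–5.
Kelston–Jarrow: Jarrow 7–6.
Brixley–Jarrow: Jarrow 11–2.
Jarrow beats each of Arden, Kelston, Brixley — Jarrow is the Condorcet winner.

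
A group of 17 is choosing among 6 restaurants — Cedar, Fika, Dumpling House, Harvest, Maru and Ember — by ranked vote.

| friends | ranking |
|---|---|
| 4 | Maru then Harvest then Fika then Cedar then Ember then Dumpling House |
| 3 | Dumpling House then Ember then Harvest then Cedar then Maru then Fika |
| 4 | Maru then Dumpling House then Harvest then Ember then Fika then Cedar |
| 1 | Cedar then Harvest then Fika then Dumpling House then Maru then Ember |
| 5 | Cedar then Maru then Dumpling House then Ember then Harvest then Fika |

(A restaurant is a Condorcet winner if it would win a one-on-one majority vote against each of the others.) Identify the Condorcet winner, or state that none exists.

none

Check each pair by majority over 17 ballots:
Cedar vs Fika: 3+1+5 = 9 for Cedar, 8 for Fika — Cedar by 9–8.
Cedar vs Dumpling House: Cedar preferred on 4+1+5 = 10 ballots; Cedar wins 10–7.
Cedar vs Harvest: 1+5 = 6 for Cedar, 11 for Harvest — Harvest by 11–6.
Cedar vs Maru: 3+1+5 = 9 for Cedar, 8 for Maru — Cedar by 9–8.
Cedar vs Ember: Cedar is ranked higher on 4+1+5 = 10 ballots, Ember on 7. Cedar wins 10–7.
Fika vs Dumpling House: Fika is ranked higher on 4+1 = 5 ballots, Dumpling House on 12. Dumpling House wins 12–5.
Fika vs Harvest: Fika is ranked higher on 0 ballots, Harvest on 17. Harvest wins 17–0.
Fika vs Maru: Fika preferred on 1 ballot; Maru wins 16–1.
Fika vs Ember: 5 to 12, Ember.
Dumpling House vs Harvest: Dumpling House preferred on 3+4+5 = 12 ballots; Dumpling House wins 12–5.
Dumpling House vs Maru: Dumpling House is ranked higher on 3+1 = 4 ballots, Maru on 13. Maru wins 13–4.
Dumpling House vs Ember: 3+4+1+5 = 13 for Dumpling House, 4 for Ember — Dumpling House by 13–4.
Harvest vs Maru: Harvest preferred on 3+1 = 4 ballots; Maru wins 13–4.
Harvest vs Ember: Harvest is ranked higher on 4+4+1 = 9 ballots, Ember on 8. Harvest wins 9–8.
Maru vs Ember: 4+4+1+5 = 14 for Maru, 3 for Ember — Maru by 14–3.
Each restaurant drops at least one matchup (Cedar loses to Harvest; Fika loses to Cedar; Dumpling House loses to Cedar; Harvest loses to Dumpling House; Maru loses to Cedar; Ember loses to Cedar); the cycle Cedar > Dumpling House > Harvest > Cedar rules out a Condorcet winner.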